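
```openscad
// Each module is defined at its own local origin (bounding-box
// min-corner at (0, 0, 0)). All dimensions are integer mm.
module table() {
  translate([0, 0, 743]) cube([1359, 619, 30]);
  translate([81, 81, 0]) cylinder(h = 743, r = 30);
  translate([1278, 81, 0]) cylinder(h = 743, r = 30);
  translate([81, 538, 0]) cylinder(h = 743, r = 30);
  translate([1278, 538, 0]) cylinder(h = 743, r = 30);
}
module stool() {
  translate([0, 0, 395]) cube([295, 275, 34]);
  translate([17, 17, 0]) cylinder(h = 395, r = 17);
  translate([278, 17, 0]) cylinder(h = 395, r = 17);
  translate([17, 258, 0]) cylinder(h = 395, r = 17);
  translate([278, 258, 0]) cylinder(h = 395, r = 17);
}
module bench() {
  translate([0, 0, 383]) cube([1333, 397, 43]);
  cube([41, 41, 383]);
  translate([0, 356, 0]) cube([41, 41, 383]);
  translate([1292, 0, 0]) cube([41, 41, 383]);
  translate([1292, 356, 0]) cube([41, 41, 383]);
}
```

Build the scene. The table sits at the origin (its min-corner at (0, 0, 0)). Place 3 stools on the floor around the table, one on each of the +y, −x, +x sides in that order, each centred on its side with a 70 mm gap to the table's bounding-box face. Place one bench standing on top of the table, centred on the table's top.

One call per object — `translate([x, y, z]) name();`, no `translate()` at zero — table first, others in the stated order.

table();
translate([532, 689, 0]) stool();
translate([-365, 172, 0]) stool();
translate([1429, 172, 0]) stool();
translate([13, 111, 773]) bench();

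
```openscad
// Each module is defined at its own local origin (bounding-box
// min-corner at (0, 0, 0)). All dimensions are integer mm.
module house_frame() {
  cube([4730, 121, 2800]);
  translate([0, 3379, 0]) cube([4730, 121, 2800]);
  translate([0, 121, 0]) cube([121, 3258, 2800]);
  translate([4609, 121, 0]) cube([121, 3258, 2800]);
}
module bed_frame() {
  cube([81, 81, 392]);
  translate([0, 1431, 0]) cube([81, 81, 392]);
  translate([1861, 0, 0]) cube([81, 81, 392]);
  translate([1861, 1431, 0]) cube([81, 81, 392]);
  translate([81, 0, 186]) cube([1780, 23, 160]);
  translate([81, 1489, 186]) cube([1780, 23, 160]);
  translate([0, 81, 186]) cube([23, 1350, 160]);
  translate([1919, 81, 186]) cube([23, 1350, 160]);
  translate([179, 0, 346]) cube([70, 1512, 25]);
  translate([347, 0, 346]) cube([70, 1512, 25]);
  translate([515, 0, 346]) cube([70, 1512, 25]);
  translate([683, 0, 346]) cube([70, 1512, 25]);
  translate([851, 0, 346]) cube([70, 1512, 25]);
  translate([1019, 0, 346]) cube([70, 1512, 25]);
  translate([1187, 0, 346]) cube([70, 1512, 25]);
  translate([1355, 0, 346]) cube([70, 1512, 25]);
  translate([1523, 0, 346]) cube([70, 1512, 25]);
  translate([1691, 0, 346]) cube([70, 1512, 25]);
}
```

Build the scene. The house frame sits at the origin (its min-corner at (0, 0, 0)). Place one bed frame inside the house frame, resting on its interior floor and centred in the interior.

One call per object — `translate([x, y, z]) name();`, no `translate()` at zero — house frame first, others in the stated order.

house_frame();
translate([1394, 994, 0]) bed_frame();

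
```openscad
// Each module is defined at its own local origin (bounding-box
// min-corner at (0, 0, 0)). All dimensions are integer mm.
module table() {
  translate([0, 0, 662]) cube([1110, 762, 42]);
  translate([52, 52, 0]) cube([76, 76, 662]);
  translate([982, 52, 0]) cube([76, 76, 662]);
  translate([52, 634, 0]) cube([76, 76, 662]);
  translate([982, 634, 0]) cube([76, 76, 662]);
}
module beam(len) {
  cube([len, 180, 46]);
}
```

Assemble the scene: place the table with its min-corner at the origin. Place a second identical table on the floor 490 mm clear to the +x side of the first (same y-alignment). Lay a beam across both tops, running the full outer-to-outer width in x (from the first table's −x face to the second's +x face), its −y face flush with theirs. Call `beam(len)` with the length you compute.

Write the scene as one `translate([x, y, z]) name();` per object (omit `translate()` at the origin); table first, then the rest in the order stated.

table();
translate([1600, 0, 0]) table();
translate([0, 0, 704]) beam(2710);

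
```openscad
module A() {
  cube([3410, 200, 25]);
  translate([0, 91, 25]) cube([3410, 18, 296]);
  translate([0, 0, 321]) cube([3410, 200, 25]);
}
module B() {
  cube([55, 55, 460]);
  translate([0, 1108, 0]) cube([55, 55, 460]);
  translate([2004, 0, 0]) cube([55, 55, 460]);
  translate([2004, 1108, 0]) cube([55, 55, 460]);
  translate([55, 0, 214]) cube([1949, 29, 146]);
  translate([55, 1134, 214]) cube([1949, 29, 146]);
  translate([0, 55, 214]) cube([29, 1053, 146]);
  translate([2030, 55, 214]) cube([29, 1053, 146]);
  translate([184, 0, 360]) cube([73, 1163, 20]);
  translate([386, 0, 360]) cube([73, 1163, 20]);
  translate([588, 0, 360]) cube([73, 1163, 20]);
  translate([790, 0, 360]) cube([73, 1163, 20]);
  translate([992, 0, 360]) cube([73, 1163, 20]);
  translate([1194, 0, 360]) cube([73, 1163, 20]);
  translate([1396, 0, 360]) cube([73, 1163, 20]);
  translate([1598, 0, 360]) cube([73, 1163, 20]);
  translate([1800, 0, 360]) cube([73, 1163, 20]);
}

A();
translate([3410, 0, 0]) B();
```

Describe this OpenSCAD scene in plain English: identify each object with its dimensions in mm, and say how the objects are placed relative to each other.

A is an I-beam lying along x, 3410 mm long. Overall section height 346 mm. Two flanges 200 mm wide (y) and 25 mm thick, one on the floor and one at the top; a web 18 mm thick runs between them, centred on the flange width.

B is a bed frame 2059 mm long (x) by 1163 mm wide (y). Four 55×55 mm corner posts, 460 mm tall, at the corners of the footprint. Four rails of 29 mm thickness and 146 mm height run between adjacent posts with their undersides at z = 214 mm, their outer faces flush with the outside of the frame (the two x-running rails run between the posts' inner faces; the two y-running rails run between the posts' inner faces). 9 slats, each 73 mm wide (x) and 20 mm thick, lie across the top of the two x-running rails, running the full 1163 mm width of the frame in y; the slats are evenly spaced along x between the inner faces of the end posts with equal gaps (rounded down to the nearest mm) at the −x end and between each pair — any rounding remainder accumulates at the +x end.

The bed frame is against the I-beam's +x side, with their −y faces flush.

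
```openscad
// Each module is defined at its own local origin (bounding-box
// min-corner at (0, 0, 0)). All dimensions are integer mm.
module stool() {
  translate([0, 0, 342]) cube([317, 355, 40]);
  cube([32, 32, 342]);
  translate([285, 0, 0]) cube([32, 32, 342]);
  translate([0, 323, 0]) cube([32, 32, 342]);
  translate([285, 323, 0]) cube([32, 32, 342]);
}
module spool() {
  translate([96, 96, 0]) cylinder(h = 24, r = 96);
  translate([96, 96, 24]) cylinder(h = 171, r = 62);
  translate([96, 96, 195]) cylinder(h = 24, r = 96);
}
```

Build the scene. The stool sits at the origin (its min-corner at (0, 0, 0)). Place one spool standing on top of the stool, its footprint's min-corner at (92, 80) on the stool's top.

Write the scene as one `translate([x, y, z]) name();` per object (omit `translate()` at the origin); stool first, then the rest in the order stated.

stool();
translate([92, 80, 382]) spool();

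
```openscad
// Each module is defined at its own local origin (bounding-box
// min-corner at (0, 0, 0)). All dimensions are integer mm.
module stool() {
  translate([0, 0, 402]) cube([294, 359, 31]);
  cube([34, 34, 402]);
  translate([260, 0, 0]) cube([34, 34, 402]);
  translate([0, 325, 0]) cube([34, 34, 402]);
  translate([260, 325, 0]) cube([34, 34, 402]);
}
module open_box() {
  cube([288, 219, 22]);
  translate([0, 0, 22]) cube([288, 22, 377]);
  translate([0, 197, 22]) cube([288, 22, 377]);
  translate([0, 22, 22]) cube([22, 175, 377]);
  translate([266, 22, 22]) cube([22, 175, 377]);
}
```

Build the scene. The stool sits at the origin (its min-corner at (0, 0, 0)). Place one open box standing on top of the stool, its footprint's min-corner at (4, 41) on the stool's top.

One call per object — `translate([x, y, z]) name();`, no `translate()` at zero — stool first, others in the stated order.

stool();
translate([4, 41, 433]) open_box();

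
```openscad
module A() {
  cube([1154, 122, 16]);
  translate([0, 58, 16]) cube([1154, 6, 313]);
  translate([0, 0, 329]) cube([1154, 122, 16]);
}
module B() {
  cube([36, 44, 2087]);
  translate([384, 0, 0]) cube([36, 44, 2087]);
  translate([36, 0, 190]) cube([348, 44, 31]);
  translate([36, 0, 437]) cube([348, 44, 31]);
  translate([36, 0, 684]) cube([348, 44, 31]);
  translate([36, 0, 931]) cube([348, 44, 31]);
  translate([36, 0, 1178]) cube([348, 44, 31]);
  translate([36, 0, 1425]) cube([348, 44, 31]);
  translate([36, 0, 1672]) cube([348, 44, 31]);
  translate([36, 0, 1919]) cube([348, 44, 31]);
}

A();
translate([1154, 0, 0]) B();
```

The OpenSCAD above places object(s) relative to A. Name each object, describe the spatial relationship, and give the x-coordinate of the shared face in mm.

The I-beam's +x face and the ladder's −x face are both at x = 1154 mm.

A is an I-beam. B is a ladder. The ladder is against the I-beam's +x side, with their −y faces flush. The x-coordinate of the shared face is 1154 mm.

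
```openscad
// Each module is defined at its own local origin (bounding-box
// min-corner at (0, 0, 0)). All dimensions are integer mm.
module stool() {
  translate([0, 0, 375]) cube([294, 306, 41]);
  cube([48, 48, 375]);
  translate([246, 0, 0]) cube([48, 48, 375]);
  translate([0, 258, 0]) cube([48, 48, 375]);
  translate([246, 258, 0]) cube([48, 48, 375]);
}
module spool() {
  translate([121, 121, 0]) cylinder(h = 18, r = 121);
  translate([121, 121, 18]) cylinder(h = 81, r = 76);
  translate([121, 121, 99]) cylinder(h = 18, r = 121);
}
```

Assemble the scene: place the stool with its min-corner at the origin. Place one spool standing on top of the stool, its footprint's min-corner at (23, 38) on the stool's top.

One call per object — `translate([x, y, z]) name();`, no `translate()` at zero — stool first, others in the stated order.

stool();
translate([23, 38, 416]) spool();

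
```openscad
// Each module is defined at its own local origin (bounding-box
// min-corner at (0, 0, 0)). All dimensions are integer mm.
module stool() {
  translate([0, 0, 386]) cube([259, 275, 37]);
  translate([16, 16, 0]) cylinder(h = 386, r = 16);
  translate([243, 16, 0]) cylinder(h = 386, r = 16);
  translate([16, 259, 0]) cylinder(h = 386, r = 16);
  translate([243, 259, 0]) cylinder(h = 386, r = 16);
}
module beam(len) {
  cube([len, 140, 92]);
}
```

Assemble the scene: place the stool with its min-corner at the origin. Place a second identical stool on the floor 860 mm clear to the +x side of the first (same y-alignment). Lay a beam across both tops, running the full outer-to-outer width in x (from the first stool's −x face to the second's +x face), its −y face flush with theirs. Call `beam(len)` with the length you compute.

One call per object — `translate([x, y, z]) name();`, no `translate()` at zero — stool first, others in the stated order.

stool();
translate([1119, 0, 0]) stool();
translate([0, 0, 423]) beam(1378);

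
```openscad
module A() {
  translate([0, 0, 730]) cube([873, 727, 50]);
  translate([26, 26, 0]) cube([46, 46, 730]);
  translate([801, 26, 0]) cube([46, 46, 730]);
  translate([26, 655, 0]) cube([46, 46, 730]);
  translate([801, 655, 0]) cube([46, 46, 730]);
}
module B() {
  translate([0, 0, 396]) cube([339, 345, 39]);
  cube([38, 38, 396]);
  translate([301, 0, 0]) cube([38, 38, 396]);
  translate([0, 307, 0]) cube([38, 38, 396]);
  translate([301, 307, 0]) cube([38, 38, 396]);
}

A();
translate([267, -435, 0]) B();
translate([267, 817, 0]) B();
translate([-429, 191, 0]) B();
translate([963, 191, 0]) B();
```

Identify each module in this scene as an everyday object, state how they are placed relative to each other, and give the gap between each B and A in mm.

A is a table. B is a stool. Four stools sit around the table at the −y, +y, −x, +x sides. The gap between each stool and the table is 90 mm.

Each stool's nearest face is 90 mm from the table's bounding box.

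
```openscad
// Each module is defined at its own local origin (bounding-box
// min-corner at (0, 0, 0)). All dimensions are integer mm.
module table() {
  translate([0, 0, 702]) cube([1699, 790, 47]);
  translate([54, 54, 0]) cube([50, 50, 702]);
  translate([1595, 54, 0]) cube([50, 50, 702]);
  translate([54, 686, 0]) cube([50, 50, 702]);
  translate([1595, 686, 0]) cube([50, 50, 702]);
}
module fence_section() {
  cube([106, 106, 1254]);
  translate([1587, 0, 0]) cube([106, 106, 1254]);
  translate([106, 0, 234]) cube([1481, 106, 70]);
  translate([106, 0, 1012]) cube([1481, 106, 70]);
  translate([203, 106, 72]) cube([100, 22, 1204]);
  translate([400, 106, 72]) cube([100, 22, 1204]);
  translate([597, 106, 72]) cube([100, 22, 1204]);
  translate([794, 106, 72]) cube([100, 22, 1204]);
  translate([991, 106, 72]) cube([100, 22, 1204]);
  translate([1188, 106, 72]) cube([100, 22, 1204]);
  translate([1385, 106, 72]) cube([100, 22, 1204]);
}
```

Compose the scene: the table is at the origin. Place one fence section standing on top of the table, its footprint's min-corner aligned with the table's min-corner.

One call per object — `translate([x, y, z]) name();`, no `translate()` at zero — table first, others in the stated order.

table();
translate([0, 0, 749]) fence_section();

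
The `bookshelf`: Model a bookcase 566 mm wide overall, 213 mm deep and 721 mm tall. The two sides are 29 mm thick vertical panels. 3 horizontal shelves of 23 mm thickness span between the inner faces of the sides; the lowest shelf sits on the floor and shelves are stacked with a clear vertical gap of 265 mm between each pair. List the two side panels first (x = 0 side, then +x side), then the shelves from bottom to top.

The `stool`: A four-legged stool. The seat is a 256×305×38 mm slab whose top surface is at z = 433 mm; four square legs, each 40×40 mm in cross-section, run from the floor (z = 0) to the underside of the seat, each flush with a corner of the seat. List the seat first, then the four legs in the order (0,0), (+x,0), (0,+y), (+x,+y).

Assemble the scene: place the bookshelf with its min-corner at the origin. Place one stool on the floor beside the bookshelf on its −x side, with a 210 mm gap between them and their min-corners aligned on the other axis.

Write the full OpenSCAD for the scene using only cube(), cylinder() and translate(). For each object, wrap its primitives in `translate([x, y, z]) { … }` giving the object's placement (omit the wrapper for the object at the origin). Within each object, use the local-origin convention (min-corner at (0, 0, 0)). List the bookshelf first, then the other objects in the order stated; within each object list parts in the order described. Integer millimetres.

cube([29, 213, 721]);
translate([537, 0, 0]) cube([29, 213, 721]);
translate([29, 0, 0]) cube([508, 213, 23]);
translate([29, 0, 288]) cube([508, 213, 23]);
translate([29, 0, 576]) cube([508, 213, 23]);
translate([-466, 0, 0]) {
  translate([0, 0, 395]) cube([256, 305, 38]);
  cube([40, 40, 395]);
  translate([216, 0, 0]) cube([40, 40, 395]);
  translate([0, 265, 0]) cube([40, 40, 395]);
  translate([216, 265, 0]) cube([40, 40, 395]);
}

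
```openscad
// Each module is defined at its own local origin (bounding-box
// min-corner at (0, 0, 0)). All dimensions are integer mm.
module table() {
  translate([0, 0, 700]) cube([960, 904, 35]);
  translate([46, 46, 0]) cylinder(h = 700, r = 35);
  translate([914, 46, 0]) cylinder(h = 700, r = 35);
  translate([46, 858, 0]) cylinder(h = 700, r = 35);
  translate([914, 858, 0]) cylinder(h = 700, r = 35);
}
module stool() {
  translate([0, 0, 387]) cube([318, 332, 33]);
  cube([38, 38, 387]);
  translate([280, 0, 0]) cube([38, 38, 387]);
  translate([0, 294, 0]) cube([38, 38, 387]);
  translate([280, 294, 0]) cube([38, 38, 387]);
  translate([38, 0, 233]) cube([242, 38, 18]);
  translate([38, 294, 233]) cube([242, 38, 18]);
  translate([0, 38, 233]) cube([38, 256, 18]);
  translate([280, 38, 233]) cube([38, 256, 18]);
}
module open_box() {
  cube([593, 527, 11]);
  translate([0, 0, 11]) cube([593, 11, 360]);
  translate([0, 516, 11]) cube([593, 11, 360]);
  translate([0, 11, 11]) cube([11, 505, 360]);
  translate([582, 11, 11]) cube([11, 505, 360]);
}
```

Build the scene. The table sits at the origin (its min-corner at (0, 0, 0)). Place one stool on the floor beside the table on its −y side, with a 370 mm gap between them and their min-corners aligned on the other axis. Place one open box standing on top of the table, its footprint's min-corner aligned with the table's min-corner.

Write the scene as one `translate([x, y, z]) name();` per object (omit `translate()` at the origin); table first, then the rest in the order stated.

table();
translate([0, -702, 0]) stool();
translate([0, 0, 735]) open_box();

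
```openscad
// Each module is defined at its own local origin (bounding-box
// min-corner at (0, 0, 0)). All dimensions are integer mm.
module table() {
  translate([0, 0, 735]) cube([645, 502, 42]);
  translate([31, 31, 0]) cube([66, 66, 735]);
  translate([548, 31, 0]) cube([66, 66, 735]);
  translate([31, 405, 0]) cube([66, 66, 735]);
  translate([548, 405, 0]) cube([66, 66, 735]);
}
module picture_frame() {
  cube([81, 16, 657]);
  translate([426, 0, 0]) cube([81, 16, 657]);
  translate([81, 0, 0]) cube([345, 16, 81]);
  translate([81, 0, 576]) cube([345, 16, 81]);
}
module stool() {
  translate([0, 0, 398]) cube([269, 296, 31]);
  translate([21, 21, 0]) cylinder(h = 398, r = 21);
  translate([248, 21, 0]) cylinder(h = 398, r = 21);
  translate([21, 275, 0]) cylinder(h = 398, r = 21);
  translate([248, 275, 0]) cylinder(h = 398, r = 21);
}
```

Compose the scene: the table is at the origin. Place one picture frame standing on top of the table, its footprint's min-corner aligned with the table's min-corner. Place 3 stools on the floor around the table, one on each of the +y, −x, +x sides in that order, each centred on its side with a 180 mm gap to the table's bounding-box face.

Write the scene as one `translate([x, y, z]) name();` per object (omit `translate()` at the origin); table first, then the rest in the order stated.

table();
translate([0, 0, 777]) picture_frame();
translate([188, 682, 0]) stool();
translate([-449, 103, 0]) stool();
translate([825, 103, 0]) stool();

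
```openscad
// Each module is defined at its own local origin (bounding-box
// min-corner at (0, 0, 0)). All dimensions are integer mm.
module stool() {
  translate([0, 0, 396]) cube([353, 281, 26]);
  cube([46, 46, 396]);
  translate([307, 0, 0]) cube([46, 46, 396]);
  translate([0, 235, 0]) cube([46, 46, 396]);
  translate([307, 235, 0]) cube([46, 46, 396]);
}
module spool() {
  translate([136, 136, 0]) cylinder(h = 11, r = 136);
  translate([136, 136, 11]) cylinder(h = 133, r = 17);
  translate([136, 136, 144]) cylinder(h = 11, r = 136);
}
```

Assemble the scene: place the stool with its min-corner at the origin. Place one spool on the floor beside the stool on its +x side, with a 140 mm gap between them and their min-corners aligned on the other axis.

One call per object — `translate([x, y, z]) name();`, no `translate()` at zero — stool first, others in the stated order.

stool();
translate([493, 0, 0]) spool();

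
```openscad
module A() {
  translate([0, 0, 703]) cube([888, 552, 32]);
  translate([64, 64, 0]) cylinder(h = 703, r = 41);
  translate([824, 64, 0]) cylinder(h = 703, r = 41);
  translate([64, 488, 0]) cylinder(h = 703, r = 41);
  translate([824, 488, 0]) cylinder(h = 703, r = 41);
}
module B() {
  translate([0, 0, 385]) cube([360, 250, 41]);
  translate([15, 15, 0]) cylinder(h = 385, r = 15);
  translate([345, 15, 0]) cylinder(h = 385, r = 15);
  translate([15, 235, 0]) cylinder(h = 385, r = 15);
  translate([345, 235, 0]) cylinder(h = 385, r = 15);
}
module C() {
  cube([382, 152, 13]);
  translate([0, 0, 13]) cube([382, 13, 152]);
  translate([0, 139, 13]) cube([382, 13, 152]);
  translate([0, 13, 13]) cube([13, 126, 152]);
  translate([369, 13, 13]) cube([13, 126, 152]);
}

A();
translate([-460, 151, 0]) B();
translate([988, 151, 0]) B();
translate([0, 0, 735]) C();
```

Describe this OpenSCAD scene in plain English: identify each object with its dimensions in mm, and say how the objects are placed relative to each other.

A is a table with a 888×552 mm rectangular top, 32 mm thick, top surface at z = 735 mm, supported by four round legs of 82 mm diameter, each leg's bounding box inset 23 mm from the nearest pair of top edges, running from the floor.

B is a simple wooden stool: a rectangular seat 360 mm (x) by 250 mm (y), 41 mm thick, top face at z = 426 mm, on four round legs, each 30 mm in diameter. The legs rest on z = 0, each leg's axis is inset half a diameter from the nearest pair of seat edges (so the leg's bounding box is flush with the corner).

C is an open storage box with external size 382×152×165 mm and wall thickness 13 mm (the base is also 13 mm thick). The base covers the whole footprint; the four walls stand on the base, with the y-facing walls full-width and the x-facing walls fitting between their inner faces.

Two stools sit around the table at the −x, +x sides. The open box is on top of the table.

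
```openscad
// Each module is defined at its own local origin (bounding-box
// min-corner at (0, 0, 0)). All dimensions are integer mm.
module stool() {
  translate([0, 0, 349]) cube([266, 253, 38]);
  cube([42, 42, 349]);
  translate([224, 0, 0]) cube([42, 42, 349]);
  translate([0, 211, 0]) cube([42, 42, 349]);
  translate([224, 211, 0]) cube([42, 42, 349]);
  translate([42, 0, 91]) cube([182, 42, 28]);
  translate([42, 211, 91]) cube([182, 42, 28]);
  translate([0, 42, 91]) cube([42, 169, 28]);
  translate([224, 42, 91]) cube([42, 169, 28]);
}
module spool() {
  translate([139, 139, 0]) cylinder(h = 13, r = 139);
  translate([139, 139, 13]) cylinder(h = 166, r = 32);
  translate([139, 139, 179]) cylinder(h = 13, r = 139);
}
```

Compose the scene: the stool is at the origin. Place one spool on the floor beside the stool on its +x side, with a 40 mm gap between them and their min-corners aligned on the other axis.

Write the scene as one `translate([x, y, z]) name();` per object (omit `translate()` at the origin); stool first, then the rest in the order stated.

stool();
translate([306, 0, 0]) spool();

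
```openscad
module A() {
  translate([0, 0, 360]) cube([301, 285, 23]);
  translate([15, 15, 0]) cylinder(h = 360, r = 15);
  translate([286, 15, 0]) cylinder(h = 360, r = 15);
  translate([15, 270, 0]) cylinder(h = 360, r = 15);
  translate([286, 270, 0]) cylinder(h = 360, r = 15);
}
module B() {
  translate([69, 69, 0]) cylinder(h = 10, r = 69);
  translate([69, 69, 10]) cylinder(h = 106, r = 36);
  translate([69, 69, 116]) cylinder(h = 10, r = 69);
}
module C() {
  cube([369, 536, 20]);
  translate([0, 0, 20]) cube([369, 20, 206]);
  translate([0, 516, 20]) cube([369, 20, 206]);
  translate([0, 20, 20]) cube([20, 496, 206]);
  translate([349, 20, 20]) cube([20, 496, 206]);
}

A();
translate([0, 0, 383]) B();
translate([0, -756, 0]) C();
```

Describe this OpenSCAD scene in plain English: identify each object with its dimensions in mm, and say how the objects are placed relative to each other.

A is a simple wooden stool: a rectangular seat 301 mm (x) by 285 mm (y), 23 mm thick, top face at z = 383 mm, on four round legs, each 30 mm in diameter. The legs rest on z = 0, each leg's axis is inset half a diameter from the nearest pair of seat edges (so the leg's bounding box is flush with the corner).

B is a spool: two coaxial disc flanges of radius 69 mm and thickness 10 mm, joined by a core cylinder of radius 36 mm and height 106 mm. The lower flange rests on z = 0 and the three cylinders share a vertical axis.

C is an open storage box with external size 369×536×226 mm and wall thickness 20 mm (the base is also 20 mm thick). The base covers the whole footprint; the four walls stand on the base, with the y-facing walls full-width and the x-facing walls fitting between their inner faces.

The spool is on top of the stool. The open box is on the floor beside the stool on its −y side.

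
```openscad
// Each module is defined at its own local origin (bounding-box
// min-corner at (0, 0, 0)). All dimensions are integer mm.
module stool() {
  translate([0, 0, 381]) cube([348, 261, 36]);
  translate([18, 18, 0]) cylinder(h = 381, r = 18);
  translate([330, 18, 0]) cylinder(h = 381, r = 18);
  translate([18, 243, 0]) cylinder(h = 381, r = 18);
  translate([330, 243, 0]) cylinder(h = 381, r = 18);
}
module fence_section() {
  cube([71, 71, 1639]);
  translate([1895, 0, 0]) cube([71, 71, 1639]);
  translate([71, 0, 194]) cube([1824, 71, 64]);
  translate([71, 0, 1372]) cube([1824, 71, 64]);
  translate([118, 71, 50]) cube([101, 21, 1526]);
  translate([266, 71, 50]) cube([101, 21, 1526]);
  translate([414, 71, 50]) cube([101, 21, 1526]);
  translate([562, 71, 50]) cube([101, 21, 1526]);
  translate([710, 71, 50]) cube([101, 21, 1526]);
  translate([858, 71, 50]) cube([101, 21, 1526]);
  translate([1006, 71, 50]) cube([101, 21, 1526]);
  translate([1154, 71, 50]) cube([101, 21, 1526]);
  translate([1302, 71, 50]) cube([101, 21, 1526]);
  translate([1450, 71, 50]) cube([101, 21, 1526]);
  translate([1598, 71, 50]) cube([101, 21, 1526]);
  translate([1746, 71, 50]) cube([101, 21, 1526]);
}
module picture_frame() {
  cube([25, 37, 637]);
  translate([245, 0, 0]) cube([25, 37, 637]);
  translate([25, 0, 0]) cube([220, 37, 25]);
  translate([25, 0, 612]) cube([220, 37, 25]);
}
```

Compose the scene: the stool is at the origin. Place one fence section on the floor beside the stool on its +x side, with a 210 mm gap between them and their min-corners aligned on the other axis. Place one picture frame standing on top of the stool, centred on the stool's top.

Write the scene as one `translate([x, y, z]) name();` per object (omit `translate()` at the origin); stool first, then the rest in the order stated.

stool();
translate([558, 0, 0]) fence_section();
translate([39, 112, 417]) picture_frame();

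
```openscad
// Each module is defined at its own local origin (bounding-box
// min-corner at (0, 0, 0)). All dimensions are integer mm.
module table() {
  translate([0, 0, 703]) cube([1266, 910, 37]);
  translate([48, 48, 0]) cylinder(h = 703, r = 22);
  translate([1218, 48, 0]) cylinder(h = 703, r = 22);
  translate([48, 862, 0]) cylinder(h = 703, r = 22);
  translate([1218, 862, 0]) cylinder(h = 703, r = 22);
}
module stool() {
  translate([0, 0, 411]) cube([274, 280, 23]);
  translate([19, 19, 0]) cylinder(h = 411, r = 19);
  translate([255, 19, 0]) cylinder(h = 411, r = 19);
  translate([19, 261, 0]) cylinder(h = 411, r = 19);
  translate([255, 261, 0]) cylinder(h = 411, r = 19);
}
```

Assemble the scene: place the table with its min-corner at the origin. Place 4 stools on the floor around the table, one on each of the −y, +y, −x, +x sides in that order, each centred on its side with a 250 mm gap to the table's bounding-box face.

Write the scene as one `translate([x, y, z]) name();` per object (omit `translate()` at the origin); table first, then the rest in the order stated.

table();
translate([496, -530, 0]) stool();
translate([496, 1160, 0]) stool();
translate([-524, 315, 0]) stool();
translate([1516, 315, 0]) stool();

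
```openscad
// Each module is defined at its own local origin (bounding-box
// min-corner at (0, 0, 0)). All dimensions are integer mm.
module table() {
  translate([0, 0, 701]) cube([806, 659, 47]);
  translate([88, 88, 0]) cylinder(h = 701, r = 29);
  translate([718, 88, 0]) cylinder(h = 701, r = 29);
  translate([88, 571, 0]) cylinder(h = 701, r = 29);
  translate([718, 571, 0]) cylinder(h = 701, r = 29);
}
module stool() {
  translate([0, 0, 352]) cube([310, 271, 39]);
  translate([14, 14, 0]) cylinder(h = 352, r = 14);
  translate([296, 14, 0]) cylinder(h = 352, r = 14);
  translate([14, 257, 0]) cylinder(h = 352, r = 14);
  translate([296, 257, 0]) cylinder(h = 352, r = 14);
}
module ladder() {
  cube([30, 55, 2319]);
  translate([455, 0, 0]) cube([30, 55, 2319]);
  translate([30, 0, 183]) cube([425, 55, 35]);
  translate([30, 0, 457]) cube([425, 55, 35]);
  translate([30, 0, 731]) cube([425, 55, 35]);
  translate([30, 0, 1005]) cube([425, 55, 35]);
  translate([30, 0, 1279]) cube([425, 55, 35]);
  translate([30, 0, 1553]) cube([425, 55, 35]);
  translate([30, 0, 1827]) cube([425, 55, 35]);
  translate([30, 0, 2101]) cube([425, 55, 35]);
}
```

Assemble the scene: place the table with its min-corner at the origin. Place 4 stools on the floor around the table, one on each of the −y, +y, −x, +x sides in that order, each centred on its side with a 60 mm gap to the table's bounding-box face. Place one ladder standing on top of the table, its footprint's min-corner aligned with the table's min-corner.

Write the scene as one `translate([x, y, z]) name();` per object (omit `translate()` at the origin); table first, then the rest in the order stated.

table();
translate([248, -331, 0]) stool();
translate([248, 719, 0]) stool();
translate([-370, 194, 0]) stool();
translate([866, 194, 0]) stool();
translate([0, 0, 748]) ladder();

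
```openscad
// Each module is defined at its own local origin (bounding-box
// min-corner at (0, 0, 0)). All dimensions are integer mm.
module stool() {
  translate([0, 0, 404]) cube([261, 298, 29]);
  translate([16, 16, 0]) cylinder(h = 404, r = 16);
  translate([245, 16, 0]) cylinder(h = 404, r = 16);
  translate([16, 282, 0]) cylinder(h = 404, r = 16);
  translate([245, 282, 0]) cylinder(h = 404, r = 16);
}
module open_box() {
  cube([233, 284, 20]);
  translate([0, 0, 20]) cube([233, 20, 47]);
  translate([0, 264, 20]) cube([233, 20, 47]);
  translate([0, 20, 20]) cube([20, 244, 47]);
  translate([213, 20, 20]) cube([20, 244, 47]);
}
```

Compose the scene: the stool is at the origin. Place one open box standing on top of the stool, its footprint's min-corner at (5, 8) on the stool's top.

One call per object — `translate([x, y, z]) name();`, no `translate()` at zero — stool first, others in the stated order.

stool();
translate([5, 8, 433]) open_box();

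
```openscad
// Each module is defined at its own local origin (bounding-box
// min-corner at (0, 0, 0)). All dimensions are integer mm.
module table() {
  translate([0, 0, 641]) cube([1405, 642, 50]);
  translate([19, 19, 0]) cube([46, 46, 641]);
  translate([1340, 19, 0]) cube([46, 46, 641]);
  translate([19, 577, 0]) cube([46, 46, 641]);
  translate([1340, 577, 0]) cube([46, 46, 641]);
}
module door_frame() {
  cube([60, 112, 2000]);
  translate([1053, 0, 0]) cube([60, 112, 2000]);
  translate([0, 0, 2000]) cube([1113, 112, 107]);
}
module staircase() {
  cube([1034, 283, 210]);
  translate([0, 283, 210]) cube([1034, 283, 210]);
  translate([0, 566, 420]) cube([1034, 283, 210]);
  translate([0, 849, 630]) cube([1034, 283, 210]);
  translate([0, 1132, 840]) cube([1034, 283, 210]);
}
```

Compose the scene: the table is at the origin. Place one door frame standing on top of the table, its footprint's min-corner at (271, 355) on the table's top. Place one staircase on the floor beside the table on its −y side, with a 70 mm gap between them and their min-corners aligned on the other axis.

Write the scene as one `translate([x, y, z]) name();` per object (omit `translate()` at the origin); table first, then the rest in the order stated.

table();
translate([271, 355, 691]) door_frame();
translate([0, -1485, 0]) staircase();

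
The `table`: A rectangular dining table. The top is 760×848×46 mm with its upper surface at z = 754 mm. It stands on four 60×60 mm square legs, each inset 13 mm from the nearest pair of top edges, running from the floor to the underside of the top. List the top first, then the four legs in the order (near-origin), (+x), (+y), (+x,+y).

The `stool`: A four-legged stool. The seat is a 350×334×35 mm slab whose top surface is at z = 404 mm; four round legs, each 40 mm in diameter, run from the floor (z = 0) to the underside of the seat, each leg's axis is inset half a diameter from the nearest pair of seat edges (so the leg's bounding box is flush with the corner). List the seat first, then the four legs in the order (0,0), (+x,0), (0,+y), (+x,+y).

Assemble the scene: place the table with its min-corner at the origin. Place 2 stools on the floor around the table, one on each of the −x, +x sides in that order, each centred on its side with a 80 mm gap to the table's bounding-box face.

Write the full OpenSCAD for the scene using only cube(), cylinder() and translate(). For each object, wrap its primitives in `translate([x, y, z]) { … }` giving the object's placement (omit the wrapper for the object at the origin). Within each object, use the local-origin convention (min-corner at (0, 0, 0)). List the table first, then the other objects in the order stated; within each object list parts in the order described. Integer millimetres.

translate([0, 0, 708]) cube([760, 848, 46]);
translate([13, 13, 0]) cube([60, 60, 708]);
translate([687, 13, 0]) cube([60, 60, 708]);
translate([13, 775, 0]) cube([60, 60, 708]);
translate([687, 775, 0]) cube([60, 60, 708]);
translate([-430, 257, 0]) {
  translate([0, 0, 369]) cube([350, 334, 35]);
  translate([20, 20, 0]) cylinder(h = 369, r = 20);
  translate([330, 20, 0]) cylinder(h = 369, r = 20);
  translate([20, 314, 0]) cylinder(h = 369, r = 20);
  translate([330, 314, 0]) cylinder(h = 369, r = 20);
}
translate([840, 257, 0]) {
  translate([0, 0, 369]) cube([350, 334, 35]);
  translate([20, 20, 0]) cylinder(h = 369, r = 20);
  translate([330, 20, 0]) cylinder(h = 369, r = 20);
  translate([20, 314, 0]) cylinder(h = 369, r = 20);
  translate([330, 314, 0]) cylinder(h = 369, r = 20);
}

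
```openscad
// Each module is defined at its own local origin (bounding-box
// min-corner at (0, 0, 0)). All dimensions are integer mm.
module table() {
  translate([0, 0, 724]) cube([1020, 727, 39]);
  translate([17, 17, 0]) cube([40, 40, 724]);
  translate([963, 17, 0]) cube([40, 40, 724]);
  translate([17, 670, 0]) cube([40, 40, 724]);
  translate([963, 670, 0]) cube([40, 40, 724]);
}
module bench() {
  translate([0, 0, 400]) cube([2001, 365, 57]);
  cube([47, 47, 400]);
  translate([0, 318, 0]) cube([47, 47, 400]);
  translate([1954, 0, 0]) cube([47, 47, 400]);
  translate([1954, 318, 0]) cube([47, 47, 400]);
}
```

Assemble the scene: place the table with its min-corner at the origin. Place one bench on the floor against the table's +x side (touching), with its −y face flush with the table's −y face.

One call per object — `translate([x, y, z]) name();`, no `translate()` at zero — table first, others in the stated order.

table();
translate([1020, 0, 0]) bench();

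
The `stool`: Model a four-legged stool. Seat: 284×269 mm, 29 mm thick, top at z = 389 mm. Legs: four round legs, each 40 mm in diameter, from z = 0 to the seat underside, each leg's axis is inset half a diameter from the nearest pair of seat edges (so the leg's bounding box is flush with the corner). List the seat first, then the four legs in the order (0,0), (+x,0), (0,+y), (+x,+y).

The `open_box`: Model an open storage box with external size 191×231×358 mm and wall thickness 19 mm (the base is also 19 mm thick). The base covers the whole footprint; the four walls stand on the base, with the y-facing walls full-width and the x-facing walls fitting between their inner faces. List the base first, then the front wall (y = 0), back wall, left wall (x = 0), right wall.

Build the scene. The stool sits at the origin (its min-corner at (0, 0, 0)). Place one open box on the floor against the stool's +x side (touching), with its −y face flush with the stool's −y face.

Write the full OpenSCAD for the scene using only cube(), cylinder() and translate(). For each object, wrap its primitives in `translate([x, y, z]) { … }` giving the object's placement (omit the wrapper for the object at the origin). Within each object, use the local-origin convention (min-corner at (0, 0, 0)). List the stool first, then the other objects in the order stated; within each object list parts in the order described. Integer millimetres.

translate([0, 0, 360]) cube([284, 269, 29]);
translate([20, 20, 0]) cylinder(h = 360, r = 20);
translate([264, 20, 0]) cylinder(h = 360, r = 20);
translate([20, 249, 0]) cylinder(h = 360, r = 20);
translate([264, 249, 0]) cylinder(h = 360, r = 20);
translate([284, 0, 0]) {
  cube([191, 231, 19]);
  translate([0, 0, 19]) cube([191, 19, 339]);
  translate([0, 212, 19]) cube([191, 19, 339]);
  translate([0, 19, 19]) cube([19, 193, 339]);
  translate([172, 19, 19]) cube([19, 193, 339]);
}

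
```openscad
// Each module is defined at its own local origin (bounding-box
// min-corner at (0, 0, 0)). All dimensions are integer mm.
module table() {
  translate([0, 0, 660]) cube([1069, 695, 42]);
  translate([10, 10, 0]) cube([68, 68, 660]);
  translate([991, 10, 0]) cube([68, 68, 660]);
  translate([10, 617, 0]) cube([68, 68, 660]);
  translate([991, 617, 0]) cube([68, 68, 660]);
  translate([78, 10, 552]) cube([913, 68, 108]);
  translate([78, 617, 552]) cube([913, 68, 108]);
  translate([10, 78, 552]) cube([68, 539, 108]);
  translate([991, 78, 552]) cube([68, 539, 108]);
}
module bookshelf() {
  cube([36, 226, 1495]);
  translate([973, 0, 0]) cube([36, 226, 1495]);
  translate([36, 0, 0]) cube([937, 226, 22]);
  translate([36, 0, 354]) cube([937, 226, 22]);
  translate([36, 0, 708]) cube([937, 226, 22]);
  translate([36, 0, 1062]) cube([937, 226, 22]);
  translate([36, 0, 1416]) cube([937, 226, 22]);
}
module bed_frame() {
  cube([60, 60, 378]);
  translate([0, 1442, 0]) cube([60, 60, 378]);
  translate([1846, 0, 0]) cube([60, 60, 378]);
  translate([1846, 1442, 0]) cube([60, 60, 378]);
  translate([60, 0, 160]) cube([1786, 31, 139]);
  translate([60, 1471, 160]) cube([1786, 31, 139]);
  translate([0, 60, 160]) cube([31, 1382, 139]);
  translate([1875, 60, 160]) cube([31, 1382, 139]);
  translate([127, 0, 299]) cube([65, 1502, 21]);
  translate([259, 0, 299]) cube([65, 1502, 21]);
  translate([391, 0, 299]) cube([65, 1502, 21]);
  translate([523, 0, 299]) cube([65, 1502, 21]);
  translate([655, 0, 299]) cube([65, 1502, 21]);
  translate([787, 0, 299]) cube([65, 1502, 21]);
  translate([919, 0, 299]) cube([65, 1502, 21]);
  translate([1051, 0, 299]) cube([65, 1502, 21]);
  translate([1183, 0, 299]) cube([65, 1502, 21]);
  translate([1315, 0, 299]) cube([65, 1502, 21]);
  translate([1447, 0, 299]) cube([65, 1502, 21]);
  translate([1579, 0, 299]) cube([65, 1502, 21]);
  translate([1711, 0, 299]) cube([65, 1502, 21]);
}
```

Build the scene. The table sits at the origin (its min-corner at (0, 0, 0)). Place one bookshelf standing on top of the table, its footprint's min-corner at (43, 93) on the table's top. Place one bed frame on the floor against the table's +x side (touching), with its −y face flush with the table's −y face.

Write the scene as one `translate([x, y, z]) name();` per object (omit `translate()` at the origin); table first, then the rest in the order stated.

table();
translate([43, 93, 702]) bookshelf();
translate([1069, 0, 0]) bed_frame();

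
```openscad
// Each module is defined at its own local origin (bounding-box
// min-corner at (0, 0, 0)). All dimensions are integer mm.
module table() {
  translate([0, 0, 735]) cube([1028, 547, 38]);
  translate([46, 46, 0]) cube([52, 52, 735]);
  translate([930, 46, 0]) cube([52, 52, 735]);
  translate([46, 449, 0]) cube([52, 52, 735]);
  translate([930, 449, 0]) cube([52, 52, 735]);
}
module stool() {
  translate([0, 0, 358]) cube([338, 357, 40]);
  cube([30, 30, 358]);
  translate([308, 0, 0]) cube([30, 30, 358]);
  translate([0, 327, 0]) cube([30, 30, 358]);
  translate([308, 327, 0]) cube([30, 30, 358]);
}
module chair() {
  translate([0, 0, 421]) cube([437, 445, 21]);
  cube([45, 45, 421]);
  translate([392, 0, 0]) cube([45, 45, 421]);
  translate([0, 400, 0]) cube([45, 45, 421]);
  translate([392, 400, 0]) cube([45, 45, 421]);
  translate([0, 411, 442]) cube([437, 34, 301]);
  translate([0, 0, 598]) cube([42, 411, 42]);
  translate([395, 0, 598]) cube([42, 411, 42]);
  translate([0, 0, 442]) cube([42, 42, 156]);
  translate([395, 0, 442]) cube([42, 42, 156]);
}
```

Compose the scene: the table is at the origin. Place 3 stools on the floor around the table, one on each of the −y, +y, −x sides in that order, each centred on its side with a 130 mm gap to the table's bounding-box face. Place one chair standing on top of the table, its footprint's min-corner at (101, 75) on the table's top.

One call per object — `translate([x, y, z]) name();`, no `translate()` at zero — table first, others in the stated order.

table();
translate([345, -487, 0]) stool();
translate([345, 677, 0]) stool();
translate([-468, 95, 0]) stool();
translate([101, 75, 773]) chair();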